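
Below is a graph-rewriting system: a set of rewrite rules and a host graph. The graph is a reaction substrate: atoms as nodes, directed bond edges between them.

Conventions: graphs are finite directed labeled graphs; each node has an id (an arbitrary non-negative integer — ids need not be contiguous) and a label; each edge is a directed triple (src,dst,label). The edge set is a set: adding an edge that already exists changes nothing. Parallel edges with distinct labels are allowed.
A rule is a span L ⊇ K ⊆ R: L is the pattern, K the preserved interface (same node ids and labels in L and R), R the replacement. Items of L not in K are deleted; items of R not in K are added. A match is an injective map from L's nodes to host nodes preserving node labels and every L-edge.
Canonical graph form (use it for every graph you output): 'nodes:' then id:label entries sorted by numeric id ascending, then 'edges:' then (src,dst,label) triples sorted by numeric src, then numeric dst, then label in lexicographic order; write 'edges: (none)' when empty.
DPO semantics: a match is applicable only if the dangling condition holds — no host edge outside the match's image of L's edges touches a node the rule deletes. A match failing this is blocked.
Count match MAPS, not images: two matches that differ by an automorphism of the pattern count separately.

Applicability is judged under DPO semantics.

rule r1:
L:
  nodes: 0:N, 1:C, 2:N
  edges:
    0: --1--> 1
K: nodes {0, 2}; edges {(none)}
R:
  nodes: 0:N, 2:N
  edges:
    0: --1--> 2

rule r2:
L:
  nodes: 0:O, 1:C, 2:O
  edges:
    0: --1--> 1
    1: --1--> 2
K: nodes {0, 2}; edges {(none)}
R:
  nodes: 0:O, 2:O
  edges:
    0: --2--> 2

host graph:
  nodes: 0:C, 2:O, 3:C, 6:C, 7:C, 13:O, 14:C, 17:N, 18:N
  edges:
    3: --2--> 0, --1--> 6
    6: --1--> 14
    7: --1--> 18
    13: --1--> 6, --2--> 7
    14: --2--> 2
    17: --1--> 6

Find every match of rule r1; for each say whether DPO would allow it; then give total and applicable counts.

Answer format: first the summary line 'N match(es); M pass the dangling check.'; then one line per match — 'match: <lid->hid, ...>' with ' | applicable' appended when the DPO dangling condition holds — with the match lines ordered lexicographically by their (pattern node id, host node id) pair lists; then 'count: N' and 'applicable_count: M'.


1 match(es); 0 pass the dangling check.
match: 0->17, 1->6, 2->18
count: 1
applicable_count: 0


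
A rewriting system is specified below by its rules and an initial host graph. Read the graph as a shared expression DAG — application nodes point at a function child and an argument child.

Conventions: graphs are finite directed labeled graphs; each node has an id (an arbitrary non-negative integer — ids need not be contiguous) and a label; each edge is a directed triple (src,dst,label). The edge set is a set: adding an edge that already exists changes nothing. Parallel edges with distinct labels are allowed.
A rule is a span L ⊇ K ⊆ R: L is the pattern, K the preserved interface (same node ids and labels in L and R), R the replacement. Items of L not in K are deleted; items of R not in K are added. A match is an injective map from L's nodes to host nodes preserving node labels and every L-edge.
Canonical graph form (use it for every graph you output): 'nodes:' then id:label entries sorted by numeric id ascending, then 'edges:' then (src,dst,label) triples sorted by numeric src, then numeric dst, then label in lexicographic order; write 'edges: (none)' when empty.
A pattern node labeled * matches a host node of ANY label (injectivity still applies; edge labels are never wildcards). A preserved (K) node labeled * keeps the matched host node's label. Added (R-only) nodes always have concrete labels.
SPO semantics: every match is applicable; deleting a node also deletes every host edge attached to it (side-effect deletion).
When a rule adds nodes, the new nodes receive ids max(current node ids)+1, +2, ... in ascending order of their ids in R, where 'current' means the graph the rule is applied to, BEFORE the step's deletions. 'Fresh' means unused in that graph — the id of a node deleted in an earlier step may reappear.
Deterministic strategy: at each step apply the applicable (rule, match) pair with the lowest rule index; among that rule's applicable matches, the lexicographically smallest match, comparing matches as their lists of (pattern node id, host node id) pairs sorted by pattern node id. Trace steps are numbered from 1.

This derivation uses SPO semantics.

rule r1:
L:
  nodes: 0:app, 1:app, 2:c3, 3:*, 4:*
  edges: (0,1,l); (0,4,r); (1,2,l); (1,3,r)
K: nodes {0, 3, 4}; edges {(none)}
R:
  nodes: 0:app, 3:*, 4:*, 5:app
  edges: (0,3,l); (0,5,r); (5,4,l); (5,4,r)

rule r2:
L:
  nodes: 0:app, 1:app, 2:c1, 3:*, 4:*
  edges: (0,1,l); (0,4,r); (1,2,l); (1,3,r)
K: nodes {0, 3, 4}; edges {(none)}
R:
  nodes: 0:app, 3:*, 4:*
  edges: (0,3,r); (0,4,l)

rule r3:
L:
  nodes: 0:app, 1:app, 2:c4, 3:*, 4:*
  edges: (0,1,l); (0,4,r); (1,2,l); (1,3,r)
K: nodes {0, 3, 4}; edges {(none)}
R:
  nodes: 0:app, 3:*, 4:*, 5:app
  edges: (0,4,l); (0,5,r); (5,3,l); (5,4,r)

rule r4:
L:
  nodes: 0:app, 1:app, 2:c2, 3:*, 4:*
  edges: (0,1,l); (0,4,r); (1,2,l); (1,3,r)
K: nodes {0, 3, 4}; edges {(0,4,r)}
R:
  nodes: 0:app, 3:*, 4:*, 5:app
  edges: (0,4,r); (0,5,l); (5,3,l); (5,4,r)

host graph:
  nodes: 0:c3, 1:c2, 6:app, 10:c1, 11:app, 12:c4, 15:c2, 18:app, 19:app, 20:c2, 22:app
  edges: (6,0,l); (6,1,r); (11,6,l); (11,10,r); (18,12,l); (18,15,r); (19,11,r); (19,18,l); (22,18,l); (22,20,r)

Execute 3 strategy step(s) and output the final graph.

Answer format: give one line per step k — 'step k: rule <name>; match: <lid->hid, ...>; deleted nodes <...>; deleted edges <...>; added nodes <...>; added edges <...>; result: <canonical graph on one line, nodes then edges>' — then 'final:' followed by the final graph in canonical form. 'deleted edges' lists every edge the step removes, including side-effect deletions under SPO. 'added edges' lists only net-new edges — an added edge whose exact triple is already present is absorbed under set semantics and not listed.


step 1: rule r1; match: 0->11, 1->6, 2->0, 3->1, 4->10; deleted nodes 0, 6; deleted edges (6,0,l); (6,1,r); (11,6,l); (11,10,r); added nodes 23; added edges (11,1,l); (11,23,r); (23,10,l); (23,10,r); result: nodes: 1:c2, 10:c1, 11:app, 12:c4, 15:c2, 18:app, 19:app, 20:c2, 22:app, 23:app edges: (11,1,l); (11,23,r); (18,12,l); (18,15,r); (19,11,r); (19,18,l); (22,18,l); (22,20,r); (23,10,l); (23,10,r)
step 2: rule r3; match: 0->19, 1->18, 2->12, 3->15, 4->11; deleted nodes 12, 18; deleted edges (18,12,l); (18,15,r); (19,11,r); (19,18,l); (22,18,l); added nodes 24; added edges (19,11,l); (19,24,r); (24,11,r); (24,15,l); result: nodes: 1:c2, 10:c1, 11:app, 15:c2, 19:app, 20:c2, 22:app, 23:app, 24:app edges: (11,1,l); (11,23,r); (19,11,l); (19,24,r); (22,20,r); (23,10,l); (23,10,r); (24,11,r); (24,15,l)
step 3: rule r4; match: 0->19, 1->11, 2->1, 3->23, 4->24; deleted nodes 1, 11; deleted edges (11,1,l); (11,23,r); (19,11,l); (24,11,r); added nodes 25; added edges (19,25,l); (25,23,l); (25,24,r); result: nodes: 10:c1, 15:c2, 19:app, 20:c2, 22:app, 23:app, 24:app, 25:app edges: (19,24,r); (19,25,l); (22,20,r); (23,10,l); (23,10,r); (24,15,l); (25,23,l); (25,24,r)
final:
nodes: 10:c1, 15:c2, 19:app, 20:c2, 22:app, 23:app, 24:app, 25:app
edges: (19,24,r); (19,25,l); (22,20,r); (23,10,l); (23,10,r); (24,15,l); (25,23,l); (25,24,r)


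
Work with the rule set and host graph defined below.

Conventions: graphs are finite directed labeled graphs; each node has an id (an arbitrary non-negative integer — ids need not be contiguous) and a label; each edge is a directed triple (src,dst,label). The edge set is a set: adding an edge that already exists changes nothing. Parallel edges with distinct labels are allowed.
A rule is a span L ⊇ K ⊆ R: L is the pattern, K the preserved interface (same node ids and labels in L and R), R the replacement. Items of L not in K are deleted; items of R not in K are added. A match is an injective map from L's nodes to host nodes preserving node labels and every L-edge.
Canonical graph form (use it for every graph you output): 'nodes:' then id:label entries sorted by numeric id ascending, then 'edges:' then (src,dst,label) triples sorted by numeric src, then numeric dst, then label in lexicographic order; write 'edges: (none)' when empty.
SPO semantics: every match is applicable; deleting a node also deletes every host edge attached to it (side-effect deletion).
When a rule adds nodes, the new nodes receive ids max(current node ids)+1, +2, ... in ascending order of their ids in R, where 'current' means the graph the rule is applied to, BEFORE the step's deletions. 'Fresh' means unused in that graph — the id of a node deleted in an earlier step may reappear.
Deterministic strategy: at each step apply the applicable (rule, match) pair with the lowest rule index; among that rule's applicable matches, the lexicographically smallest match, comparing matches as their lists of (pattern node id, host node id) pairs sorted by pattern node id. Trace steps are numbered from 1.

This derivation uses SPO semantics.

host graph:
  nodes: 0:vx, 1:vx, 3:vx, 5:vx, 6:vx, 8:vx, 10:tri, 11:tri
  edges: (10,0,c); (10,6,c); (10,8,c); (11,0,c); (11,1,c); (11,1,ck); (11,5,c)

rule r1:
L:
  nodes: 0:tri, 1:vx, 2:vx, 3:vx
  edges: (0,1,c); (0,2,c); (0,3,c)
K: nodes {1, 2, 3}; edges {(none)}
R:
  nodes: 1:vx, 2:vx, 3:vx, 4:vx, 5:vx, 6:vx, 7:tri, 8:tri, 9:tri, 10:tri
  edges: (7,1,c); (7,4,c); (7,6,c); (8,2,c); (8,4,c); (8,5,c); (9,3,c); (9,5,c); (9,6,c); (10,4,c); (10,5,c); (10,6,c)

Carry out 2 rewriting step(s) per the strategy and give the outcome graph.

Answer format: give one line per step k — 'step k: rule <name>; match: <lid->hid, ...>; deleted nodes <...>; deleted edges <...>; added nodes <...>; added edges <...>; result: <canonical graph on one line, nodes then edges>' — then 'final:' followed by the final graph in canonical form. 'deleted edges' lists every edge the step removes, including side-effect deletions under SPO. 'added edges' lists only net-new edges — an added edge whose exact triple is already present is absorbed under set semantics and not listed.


step 1: rule r1; match: 0->10, 1->0, 2->6, 3->8; deleted nodes 10; deleted edges (10,0,c); (10,6,c); (10,8,c); added nodes 12, 13, 14, 15, 16, 17, 18; added edges (15,0,c); (15,12,c); (15,14,c); (16,6,c); (16,12,c); (16,13,c); (17,8,c); (17,13,c); (17,14,c); (18,12,c); (18,13,c); (18,14,c); result: nodes: 0:vx, 1:vx, 3:vx, 5:vx, 6:vx, 8:vx, 11:tri, 12:vx, 13:vx, 14:vx, 15:tri, 16:tri, 17:tri, 18:tri edges: (11,0,c); (11,1,c); (11,1,ck); (11,5,c); (15,0,c); (15,12,c); (15,14,c); (16,6,c); (16,12,c); (16,13,c); (17,8,c); (17,13,c); (17,14,c); (18,12,c); (18,13,c); (18,14,c)
step 2: rule r1; match: 0->11, 1->0, 2->1, 3->5; deleted nodes 11; deleted edges (11,0,c); (11,1,c); (11,1,ck); (11,5,c); added nodes 19, 20, 21, 22, 23, 24, 25; added edges (22,0,c); (22,19,c); (22,21,c); (23,1,c); (23,19,c); (23,20,c); (24,5,c); (24,20,c); (24,21,c); (25,19,c); (25,20,c); (25,21,c); result: nodes: 0:vx, 1:vx, 3:vx, 5:vx, 6:vx, 8:vx, 12:vx, 13:vx, 14:vx, 15:tri, 16:tri, 17:tri, 18:tri, 19:vx, 20:vx, 21:vx, 22:tri, 23:tri, 24:tri, 25:tri edges: (15,0,c); (15,12,c); (15,14,c); (16,6,c); (16,12,c); (16,13,c); (17,8,c); (17,13,c); (17,14,c); (18,12,c); (18,13,c); (18,14,c); (22,0,c); (22,19,c); (22,21,c); (23,1,c); (23,19,c); (23,20,c); (24,5,c); (24,20,c); (24,21,c); (25,19,c); (25,20,c); (25,21,c)
final:
nodes: 0:vx, 1:vx, 3:vx, 5:vx, 6:vx, 8:vx, 12:vx, 13:vx, 14:vx, 15:tri, 16:tri, 17:tri, 18:tri, 19:vx, 20:vx, 21:vx, 22:tri, 23:tri, 24:tri, 25:tri
edges: (15,0,c); (15,12,c); (15,14,c); (16,6,c); (16,12,c); (16,13,c); (17,8,c); (17,13,c); (17,14,c); (18,12,c); (18,13,c); (18,14,c); (22,0,c); (22,19,c); (22,21,c); (23,1,c); (23,19,c); (23,20,c); (24,5,c); (24,20,c); (24,21,c); (25,19,c); (25,20,c); (25,21,c)


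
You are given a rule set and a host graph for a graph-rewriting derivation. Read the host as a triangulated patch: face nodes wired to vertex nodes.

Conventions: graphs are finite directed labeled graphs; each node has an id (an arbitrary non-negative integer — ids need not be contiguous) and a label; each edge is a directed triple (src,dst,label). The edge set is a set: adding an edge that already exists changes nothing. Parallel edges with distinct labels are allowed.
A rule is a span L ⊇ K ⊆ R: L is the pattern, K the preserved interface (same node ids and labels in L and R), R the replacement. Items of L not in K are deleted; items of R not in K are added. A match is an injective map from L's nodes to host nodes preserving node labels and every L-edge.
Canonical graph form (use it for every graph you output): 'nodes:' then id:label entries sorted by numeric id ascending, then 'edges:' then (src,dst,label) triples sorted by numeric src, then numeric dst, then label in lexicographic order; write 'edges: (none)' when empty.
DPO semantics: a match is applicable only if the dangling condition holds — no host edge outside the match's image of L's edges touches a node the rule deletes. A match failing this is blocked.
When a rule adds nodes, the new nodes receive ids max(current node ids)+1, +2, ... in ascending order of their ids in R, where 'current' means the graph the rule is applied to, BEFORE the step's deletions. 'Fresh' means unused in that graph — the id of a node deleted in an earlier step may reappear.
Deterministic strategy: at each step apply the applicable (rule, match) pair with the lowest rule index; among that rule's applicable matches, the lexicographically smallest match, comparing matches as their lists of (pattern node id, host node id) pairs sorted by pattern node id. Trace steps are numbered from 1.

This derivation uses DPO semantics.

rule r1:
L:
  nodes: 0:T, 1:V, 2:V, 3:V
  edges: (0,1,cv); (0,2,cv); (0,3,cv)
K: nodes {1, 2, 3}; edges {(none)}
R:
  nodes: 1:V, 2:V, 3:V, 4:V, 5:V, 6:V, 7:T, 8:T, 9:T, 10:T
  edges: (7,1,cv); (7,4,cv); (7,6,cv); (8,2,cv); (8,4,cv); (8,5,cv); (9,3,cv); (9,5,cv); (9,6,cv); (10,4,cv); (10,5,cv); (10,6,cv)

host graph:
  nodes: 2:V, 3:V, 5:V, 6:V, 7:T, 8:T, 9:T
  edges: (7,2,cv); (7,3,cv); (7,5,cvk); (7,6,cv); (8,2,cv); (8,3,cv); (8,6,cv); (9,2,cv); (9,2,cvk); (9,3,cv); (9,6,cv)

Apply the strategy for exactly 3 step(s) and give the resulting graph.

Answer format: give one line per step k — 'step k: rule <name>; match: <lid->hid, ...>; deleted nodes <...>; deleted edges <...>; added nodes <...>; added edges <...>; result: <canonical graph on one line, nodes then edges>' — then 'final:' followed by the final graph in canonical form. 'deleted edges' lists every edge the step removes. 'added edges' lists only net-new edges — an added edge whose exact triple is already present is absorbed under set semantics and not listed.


step 1: rule r1; match: 0->8, 1->2, 2->3, 3->6; deleted nodes 8; deleted edges (8,2,cv); (8,3,cv); (8,6,cv); added nodes 10, 11, 12, 13, 14, 15, 16; added edges (13,2,cv); (13,10,cv); (13,12,cv); (14,3,cv); (14,10,cv); (14,11,cv); (15,6,cv); (15,11,cv); (15,12,cv); (16,10,cv); (16,11,cv); (16,12,cv); result: nodes: 2:V, 3:V, 5:V, 6:V, 7:T, 9:T, 10:V, 11:V, 12:V, 13:T, 14:T, 15:T, 16:T edges: (7,2,cv); (7,3,cv); (7,5,cvk); (7,6,cv); (9,2,cv); (9,2,cvk); (9,3,cv); (9,6,cv); (13,2,cv); (13,10,cv); (13,12,cv); (14,3,cv); (14,10,cv); (14,11,cv); (15,6,cv); (15,11,cv); (15,12,cv); (16,10,cv); (16,11,cv); (16,12,cv)
step 2: rule r1; match: 0->13, 1->2, 2->10, 3->12; deleted nodes 13; deleted edges (13,2,cv); (13,10,cv); (13,12,cv); added nodes 17, 18, 19, 20, 21, 22, 23; added edges (20,2,cv); (20,17,cv); (20,19,cv); (21,10,cv); (21,17,cv); (21,18,cv); (22,12,cv); (22,18,cv); (22,19,cv); (23,17,cv); (23,18,cv); (23,19,cv); result: nodes: 2:V, 3:V, 5:V, 6:V, 7:T, 9:T, 10:V, 11:V, 12:V, 14:T, 15:T, 16:T, 17:V, 18:V, 19:V, 20:T, 21:T, 22:T, 23:T edges: (7,2,cv); (7,3,cv); (7,5,cvk); (7,6,cv); (9,2,cv); (9,2,cvk); (9,3,cv); (9,6,cv); (14,3,cv); (14,10,cv); (14,11,cv); (15,6,cv); (15,11,cv); (15,12,cv); (16,10,cv); (16,11,cv); (16,12,cv); (20,2,cv); (20,17,cv); (20,19,cv); (21,10,cv); (21,17,cv); (21,18,cv); (22,12,cv); (22,18,cv); (22,19,cv); (23,17,cv); (23,18,cv); (23,19,cv)
step 3: rule r1; match: 0->14, 1->3, 2->10, 3->11; deleted nodes 14; deleted edges (14,3,cv); (14,10,cv); (14,11,cv); added nodes 24, 25, 26, 27, 28, 29, 30; added edges (27,3,cv); (27,24,cv); (27,26,cv); (28,10,cv); (28,24,cv); (28,25,cv); (29,11,cv); (29,25,cv); (29,26,cv); (30,24,cv); (30,25,cv); (30,26,cv); result: nodes: 2:V, 3:V, 5:V, 6:V, 7:T, 9:T, 10:V, 11:V, 12:V, 15:T, 16:T, 17:V, 18:V, 19:V, 20:T, 21:T, 22:T, 23:T, 24:V, 25:V, 26:V, 27:T, 28:T, 29:T, 30:T edges: (7,2,cv); (7,3,cv); (7,5,cvk); (7,6,cv); (9,2,cv); (9,2,cvk); (9,3,cv); (9,6,cv); (15,6,cv); (15,11,cv); (15,12,cv); (16,10,cv); (16,11,cv); (16,12,cv); (20,2,cv); (20,17,cv); (20,19,cv); (21,10,cv); (21,17,cv); (21,18,cv); (22,12,cv); (22,18,cv); (22,19,cv); (23,17,cv); (23,18,cv); (23,19,cv); (27,3,cv); (27,24,cv); (27,26,cv); (28,10,cv); (28,24,cv); (28,25,cv); (29,11,cv); (29,25,cv); (29,26,cv); (30,24,cv); (30,25,cv); (30,26,cv)
final:
nodes: 2:V, 3:V, 5:V, 6:V, 7:T, 9:T, 10:V, 11:V, 12:V, 15:T, 16:T, 17:V, 18:V, 19:V, 20:T, 21:T, 22:T, 23:T, 24:V, 25:V, 26:V, 27:T, 28:T, 29:T, 30:T
edges: (7,2,cv); (7,3,cv); (7,5,cvk); (7,6,cv); (9,2,cv); (9,2,cvk); (9,3,cv); (9,6,cv); (15,6,cv); (15,11,cv); (15,12,cv); (16,10,cv); (16,11,cv); (16,12,cv); (20,2,cv); (20,17,cv); (20,19,cv); (21,10,cv); (21,17,cv); (21,18,cv); (22,12,cv); (22,18,cv); (22,19,cv); (23,17,cv); (23,18,cv); (23,19,cv); (27,3,cv); (27,24,cv); (27,26,cv); (28,10,cv); (28,24,cv); (28,25,cv); (29,11,cv); (29,25,cv); (29,26,cv); (30,24,cv); (30,25,cv); (30,26,cv)


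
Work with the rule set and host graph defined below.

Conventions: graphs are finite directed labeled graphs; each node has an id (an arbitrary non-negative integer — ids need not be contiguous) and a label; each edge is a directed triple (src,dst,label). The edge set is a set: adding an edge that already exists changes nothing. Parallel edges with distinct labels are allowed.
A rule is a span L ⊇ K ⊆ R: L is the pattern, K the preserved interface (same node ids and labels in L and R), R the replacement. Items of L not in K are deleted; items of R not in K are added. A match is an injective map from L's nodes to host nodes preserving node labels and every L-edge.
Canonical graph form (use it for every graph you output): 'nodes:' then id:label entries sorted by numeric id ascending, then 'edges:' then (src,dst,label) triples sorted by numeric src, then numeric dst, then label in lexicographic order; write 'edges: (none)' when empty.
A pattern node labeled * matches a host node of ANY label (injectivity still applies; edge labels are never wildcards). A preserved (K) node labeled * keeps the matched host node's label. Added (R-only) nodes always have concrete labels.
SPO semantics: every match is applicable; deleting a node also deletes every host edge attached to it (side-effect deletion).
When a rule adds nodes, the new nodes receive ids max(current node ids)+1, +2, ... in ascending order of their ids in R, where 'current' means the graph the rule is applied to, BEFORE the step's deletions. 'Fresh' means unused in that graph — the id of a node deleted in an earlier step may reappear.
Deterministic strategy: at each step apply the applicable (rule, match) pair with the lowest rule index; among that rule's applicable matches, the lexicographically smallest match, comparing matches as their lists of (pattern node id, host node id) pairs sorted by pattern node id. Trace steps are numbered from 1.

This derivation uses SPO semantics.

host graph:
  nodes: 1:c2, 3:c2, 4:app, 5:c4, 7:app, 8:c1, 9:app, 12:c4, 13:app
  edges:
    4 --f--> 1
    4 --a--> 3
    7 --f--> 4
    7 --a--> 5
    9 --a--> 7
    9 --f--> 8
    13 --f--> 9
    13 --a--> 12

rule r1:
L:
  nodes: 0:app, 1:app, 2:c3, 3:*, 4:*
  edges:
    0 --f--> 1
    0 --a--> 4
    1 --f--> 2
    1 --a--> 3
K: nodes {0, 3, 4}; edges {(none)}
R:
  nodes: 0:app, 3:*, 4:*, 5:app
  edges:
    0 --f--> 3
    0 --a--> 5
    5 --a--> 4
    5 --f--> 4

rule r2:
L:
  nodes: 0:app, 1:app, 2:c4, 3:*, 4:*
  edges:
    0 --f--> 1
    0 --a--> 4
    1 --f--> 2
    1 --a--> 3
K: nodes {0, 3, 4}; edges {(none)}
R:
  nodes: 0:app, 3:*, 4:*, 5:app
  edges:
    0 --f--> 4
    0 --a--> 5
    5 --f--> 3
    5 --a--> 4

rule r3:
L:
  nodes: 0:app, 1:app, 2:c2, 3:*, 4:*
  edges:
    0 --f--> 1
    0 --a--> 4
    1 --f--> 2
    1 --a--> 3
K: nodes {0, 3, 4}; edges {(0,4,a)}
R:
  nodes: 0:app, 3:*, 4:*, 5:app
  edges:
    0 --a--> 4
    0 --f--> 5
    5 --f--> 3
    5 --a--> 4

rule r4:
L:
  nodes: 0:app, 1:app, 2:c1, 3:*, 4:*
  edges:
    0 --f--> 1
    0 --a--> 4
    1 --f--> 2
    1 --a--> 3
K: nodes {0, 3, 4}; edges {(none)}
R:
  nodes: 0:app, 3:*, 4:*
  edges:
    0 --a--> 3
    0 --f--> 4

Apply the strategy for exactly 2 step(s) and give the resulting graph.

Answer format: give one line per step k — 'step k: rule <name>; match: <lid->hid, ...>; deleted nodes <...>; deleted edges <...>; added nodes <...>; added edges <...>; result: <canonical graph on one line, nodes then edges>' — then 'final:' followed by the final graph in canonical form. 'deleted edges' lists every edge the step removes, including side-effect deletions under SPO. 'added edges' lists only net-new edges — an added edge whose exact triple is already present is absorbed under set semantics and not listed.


step 1: rule r3; match: 0->7, 1->4, 2->1, 3->3, 4->5; deleted nodes 1, 4; deleted edges (4,1,f); (4,3,a); (7,4,f); added nodes 14; added edges (7,14,f); (14,3,f); (14,5,a); result: nodes: 3:c2, 5:c4, 7:app, 8:c1, 9:app, 12:c4, 13:app, 14:app edges: (7,5,a); (7,14,f); (9,7,a); (9,8,f); (13,9,f); (13,12,a); (14,3,f); (14,5,a)
step 2: rule r4; match: 0->13, 1->9, 2->8, 3->7, 4->12; deleted nodes 8, 9; deleted edges (9,7,a); (9,8,f); (13,9,f); (13,12,a); added nodes (none); added edges (13,7,a); (13,12,f); result: nodes: 3:c2, 5:c4, 7:app, 12:c4, 13:app, 14:app edges: (7,5,a); (7,14,f); (13,7,a); (13,12,f); (14,3,f); (14,5,a)
final:
nodes: 3:c2, 5:c4, 7:app, 12:c4, 13:app, 14:app
edges: (7,5,a); (7,14,f); (13,7,a); (13,12,f); (14,3,f); (14,5,a)


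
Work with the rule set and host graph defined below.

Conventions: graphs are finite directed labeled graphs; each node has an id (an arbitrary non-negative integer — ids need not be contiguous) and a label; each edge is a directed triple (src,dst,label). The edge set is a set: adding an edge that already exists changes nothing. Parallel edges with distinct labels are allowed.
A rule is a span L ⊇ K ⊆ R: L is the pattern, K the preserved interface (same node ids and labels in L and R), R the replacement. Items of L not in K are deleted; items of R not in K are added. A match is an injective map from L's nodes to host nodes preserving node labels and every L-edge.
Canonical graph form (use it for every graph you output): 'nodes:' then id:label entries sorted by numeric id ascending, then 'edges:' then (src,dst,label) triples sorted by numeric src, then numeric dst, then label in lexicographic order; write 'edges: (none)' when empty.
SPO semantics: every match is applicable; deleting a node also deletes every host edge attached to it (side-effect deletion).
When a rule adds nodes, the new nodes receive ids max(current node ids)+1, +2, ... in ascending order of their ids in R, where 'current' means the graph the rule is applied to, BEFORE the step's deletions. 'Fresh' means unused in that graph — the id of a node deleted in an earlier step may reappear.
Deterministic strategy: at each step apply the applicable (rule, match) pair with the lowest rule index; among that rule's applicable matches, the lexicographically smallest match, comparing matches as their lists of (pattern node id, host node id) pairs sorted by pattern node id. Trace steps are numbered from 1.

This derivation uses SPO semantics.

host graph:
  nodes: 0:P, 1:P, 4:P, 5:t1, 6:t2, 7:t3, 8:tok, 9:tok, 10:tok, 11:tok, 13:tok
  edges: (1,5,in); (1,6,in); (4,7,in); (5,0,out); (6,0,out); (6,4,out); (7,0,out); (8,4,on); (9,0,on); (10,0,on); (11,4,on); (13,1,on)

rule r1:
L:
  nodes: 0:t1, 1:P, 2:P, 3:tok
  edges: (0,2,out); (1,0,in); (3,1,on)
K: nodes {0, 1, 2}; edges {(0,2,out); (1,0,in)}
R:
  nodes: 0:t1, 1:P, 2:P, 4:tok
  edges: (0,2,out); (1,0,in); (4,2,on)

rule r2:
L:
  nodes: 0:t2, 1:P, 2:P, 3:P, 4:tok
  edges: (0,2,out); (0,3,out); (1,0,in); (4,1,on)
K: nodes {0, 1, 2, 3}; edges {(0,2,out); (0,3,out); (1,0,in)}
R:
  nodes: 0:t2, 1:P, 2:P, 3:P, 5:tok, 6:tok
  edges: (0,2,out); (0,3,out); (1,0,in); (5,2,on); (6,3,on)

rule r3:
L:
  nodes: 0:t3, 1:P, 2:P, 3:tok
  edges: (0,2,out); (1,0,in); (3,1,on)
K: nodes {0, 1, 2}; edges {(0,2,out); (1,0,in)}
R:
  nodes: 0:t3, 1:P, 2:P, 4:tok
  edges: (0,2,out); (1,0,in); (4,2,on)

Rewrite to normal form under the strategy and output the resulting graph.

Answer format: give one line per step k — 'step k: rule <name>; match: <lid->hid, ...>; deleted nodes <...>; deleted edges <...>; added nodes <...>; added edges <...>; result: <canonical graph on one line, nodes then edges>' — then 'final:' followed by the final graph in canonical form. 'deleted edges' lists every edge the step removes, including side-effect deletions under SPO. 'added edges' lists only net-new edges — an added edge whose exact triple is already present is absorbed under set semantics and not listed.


step 1: rule r1; match: 0->5, 1->1, 2->0, 3->13; deleted nodes 13; deleted edges (13,1,on); added nodes 14; added edges (14,0,on); result: nodes: 0:P, 1:P, 4:P, 5:t1, 6:t2, 7:t3, 8:tok, 9:tok, 10:tok, 11:tok, 14:tok edges: (1,5,in); (1,6,in); (4,7,in); (5,0,out); (6,0,out); (6,4,out); (7,0,out); (8,4,on); (9,0,on); (10,0,on); (11,4,on); (14,0,on)
step 2: rule r3; match: 0->7, 1->4, 2->0, 3->8; deleted nodes 8; deleted edges (8,4,on); added nodes 15; added edges (15,0,on); result: nodes: 0:P, 1:P, 4:P, 5:t1, 6:t2, 7:t3, 9:tok, 10:tok, 11:tok, 14:tok, 15:tok edges: (1,5,in); (1,6,in); (4,7,in); (5,0,out); (6,0,out); (6,4,out); (7,0,out); (9,0,on); (10,0,on); (11,4,on); (14,0,on); (15,0,on)
step 3: rule r3; match: 0->7, 1->4, 2->0, 3->11; deleted nodes 11; deleted edges (11,4,on); added nodes 16; added edges (16,0,on); result: nodes: 0:P, 1:P, 4:P, 5:t1, 6:t2, 7:t3, 9:tok, 10:tok, 14:tok, 15:tok, 16:tok edges: (1,5,in); (1,6,in); (4,7,in); (5,0,out); (6,0,out); (6,4,out); (7,0,out); (9,0,on); (10,0,on); (14,0,on); (15,0,on); (16,0,on)
final:
nodes: 0:P, 1:P, 4:P, 5:t1, 6:t2, 7:t3, 9:tok, 10:tok, 14:tok, 15:tok, 16:tok
edges: (1,5,in); (1,6,in); (4,7,in); (5,0,out); (6,0,out); (6,4,out); (7,0,out); (9,0,on); (10,0,on); (14,0,on); (15,0,on); (16,0,on)


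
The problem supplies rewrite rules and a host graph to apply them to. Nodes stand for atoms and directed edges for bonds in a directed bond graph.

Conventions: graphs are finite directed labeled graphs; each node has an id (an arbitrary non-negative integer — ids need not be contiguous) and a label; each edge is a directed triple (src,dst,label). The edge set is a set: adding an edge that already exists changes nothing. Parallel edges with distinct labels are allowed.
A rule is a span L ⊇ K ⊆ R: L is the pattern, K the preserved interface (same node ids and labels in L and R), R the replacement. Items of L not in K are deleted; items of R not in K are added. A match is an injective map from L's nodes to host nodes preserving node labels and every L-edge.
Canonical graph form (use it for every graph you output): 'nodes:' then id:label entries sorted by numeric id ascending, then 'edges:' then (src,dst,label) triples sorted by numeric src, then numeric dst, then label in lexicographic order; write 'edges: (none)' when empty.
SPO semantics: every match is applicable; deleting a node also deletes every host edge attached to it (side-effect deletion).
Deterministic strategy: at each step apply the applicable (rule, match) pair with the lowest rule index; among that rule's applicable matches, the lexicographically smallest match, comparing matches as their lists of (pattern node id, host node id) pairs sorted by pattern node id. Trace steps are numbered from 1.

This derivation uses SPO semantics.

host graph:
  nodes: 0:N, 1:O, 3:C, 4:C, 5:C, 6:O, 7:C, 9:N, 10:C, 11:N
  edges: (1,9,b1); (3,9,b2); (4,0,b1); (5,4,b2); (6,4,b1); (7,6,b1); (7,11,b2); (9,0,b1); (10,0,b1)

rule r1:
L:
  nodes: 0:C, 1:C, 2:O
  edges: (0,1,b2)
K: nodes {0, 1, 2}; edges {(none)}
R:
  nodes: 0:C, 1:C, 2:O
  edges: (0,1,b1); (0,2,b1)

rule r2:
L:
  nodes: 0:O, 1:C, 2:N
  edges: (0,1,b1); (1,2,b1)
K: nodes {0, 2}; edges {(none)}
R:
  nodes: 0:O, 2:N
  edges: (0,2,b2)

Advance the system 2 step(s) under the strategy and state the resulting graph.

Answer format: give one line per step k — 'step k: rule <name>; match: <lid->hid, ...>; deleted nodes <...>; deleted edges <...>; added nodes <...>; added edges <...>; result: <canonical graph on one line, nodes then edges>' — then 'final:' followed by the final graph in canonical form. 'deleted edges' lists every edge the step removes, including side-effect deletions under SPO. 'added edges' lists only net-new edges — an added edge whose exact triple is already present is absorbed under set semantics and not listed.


step 1: rule r1; match: 0->5, 1->4, 2->1; deleted nodes (none); deleted edges (5,4,b2); added nodes (none); added edges (5,1,b1); (5,4,b1); result: nodes: 0:N, 1:O, 3:C, 4:C, 5:C, 6:O, 7:C, 9:N, 10:C, 11:N edges: (1,9,b1); (3,9,b2); (4,0,b1); (5,1,b1); (5,4,b1); (6,4,b1); (7,6,b1); (7,11,b2); (9,0,b1); (10,0,b1)
step 2: rule r2; match: 0->6, 1->4, 2->0; deleted nodes 4; deleted edges (4,0,b1); (5,4,b1); (6,4,b1); added nodes (none); added edges (6,0,b2); result: nodes: 0:N, 1:O, 3:C, 5:C, 6:O, 7:C, 9:N, 10:C, 11:N edges: (1,9,b1); (3,9,b2); (5,1,b1); (6,0,b2); (7,6,b1); (7,11,b2); (9,0,b1); (10,0,b1)
final:
nodes: 0:N, 1:O, 3:C, 5:C, 6:O, 7:C, 9:N, 10:C, 11:N
edges: (1,9,b1); (3,9,b2); (5,1,b1); (6,0,b2); (7,6,b1); (7,11,b2); (9,0,b1); (10,0,b1)


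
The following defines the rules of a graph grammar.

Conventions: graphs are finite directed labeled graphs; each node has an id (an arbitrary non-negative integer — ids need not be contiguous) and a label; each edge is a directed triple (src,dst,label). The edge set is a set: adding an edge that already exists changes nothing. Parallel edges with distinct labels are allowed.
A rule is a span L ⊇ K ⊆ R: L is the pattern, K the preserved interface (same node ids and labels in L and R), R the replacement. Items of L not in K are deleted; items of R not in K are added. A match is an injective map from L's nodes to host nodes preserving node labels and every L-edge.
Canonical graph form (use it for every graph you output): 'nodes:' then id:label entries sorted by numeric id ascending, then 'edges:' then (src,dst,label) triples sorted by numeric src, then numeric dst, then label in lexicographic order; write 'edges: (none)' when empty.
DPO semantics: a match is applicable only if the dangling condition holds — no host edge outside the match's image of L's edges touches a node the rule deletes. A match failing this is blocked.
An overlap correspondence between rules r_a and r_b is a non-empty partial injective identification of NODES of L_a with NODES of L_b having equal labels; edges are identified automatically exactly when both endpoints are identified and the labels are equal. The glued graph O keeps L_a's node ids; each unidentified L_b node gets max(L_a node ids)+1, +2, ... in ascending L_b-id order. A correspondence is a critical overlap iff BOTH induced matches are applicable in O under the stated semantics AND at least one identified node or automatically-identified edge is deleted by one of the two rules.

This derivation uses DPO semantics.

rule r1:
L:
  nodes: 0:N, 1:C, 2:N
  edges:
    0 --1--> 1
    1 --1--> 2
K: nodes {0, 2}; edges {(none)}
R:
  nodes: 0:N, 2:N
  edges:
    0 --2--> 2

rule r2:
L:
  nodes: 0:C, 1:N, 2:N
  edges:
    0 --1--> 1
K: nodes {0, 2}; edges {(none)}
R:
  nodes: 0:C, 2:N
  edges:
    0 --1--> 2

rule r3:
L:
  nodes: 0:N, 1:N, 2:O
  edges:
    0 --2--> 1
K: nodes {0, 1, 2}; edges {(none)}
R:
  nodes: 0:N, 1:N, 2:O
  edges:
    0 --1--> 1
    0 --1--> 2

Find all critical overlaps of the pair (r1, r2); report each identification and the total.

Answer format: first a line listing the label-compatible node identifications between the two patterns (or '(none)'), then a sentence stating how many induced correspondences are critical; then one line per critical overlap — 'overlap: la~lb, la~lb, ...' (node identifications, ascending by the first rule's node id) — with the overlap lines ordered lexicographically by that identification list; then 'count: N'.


label-compatible node identifications between L(r1) and L(r2): 0~1, 0~2, 1~0, 2~1, 2~2
2 of the induced correspondences are critical overlaps of r1 and r2.
overlap: 0~2, 1~0, 2~1
overlap: 1~0, 2~1
count: 2


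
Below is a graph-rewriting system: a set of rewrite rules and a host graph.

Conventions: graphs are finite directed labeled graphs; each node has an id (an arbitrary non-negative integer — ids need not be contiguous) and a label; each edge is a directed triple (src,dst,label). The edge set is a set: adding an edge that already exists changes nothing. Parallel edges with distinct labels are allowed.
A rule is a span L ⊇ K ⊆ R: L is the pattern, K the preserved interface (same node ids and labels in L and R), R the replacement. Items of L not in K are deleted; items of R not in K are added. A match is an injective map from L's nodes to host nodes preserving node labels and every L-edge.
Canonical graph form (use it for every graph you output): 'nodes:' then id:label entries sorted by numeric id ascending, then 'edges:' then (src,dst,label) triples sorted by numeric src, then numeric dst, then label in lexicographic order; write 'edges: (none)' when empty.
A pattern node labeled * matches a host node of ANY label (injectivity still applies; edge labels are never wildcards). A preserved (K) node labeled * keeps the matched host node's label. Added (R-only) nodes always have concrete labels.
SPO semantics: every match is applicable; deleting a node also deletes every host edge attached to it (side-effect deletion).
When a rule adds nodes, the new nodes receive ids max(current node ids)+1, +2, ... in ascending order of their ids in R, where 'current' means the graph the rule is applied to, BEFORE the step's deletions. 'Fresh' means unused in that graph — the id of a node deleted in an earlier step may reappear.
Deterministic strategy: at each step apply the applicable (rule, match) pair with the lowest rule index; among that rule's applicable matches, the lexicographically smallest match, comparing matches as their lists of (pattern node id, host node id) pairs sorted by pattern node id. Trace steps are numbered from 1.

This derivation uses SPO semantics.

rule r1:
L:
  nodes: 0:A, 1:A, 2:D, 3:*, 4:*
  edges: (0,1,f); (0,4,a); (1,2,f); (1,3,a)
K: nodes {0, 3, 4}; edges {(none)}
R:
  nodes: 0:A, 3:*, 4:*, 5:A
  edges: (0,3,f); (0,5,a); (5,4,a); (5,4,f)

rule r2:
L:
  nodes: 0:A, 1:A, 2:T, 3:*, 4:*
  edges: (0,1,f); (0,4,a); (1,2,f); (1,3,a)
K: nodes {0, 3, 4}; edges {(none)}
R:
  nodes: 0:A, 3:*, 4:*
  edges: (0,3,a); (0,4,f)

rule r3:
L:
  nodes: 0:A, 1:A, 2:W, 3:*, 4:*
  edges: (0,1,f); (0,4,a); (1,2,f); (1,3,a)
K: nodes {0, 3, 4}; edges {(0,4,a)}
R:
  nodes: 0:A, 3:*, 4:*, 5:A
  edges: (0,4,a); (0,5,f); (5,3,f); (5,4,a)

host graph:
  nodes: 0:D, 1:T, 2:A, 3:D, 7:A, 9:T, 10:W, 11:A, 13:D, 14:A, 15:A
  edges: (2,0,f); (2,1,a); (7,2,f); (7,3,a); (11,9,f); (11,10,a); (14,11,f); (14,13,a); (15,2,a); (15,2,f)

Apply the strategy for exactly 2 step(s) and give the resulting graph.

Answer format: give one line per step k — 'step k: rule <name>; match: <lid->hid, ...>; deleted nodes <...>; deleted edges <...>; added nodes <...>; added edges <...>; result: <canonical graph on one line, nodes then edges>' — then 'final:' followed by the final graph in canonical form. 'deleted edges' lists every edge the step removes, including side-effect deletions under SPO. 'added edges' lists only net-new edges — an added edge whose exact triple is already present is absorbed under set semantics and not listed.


step 1: rule r1; match: 0->7, 1->2, 2->0, 3->1, 4->3; deleted nodes 0, 2; deleted edges (2,0,f); (2,1,a); (7,2,f); (7,3,a); (15,2,a); (15,2,f); added nodes 16; added edges (7,1,f); (7,16,a); (16,3,a); (16,3,f); result: nodes: 1:T, 3:D, 7:A, 9:T, 10:W, 11:A, 13:D, 14:A, 15:A, 16:A edges: (7,1,f); (7,16,a); (11,9,f); (11,10,a); (14,11,f); (14,13,a); (16,3,a); (16,3,f)
step 2: rule r2; match: 0->14, 1->11, 2->9, 3->10, 4->13; deleted nodes 9, 11; deleted edges (11,9,f); (11,10,a); (14,11,f); (14,13,a); added nodes (none); added edges (14,10,a); (14,13,f); result: nodes: 1:T, 3:D, 7:A, 10:W, 13:D, 14:A, 15:A, 16:A edges: (7,1,f); (7,16,a); (14,10,a); (14,13,f); (16,3,a); (16,3,f)
final:
nodes: 1:T, 3:D, 7:A, 10:W, 13:D, 14:A, 15:A, 16:A
edges: (7,1,f); (7,16,a); (14,10,a); (14,13,f); (16,3,a); (16,3,f)


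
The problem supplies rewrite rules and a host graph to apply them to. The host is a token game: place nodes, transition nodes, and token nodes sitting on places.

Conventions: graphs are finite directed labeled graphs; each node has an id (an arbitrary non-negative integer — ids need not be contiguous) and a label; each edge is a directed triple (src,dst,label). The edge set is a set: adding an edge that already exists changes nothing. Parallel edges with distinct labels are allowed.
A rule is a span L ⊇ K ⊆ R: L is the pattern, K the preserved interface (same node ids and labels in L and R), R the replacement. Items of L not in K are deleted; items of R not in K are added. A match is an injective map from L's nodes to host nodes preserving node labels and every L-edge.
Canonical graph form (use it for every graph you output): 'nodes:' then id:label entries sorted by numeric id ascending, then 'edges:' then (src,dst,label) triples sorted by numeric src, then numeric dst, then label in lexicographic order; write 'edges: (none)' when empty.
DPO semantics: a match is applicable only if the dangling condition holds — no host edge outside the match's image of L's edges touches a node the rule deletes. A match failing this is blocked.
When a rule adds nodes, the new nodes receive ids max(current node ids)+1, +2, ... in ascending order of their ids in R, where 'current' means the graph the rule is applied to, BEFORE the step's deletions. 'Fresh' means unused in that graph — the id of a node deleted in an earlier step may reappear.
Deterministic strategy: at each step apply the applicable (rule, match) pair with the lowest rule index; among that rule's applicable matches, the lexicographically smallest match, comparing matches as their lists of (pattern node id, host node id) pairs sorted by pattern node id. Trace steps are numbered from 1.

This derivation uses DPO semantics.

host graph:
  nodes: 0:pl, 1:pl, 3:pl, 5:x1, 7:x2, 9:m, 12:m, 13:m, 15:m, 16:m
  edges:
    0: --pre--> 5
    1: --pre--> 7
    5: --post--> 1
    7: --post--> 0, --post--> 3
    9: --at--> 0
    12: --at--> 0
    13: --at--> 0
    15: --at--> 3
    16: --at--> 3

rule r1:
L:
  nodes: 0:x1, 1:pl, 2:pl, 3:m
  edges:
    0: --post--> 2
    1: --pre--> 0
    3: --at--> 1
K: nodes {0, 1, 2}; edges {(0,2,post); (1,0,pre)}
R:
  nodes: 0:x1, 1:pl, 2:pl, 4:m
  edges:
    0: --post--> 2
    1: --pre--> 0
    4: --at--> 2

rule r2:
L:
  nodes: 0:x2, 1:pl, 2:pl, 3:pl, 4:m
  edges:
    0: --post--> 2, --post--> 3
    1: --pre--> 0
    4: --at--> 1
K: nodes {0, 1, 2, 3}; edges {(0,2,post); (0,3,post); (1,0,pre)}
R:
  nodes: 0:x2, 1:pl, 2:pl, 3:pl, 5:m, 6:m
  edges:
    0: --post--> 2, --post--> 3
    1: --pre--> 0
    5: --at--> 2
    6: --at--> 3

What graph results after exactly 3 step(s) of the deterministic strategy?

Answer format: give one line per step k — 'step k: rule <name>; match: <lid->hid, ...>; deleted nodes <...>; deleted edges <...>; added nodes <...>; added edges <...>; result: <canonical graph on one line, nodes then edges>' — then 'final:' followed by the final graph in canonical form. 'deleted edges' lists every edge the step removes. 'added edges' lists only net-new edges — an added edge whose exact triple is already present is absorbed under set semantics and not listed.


step 1: rule r1; match: 0->5, 1->0, 2->1, 3->9; deleted nodes 9; deleted edges (9,0,at); added nodes 17; added edges (17,1,at); result: nodes: 0:pl, 1:pl, 3:pl, 5:x1, 7:x2, 12:m, 13:m, 15:m, 16:m, 17:m edges: (0,5,pre); (1,7,pre); (5,1,post); (7,0,post); (7,3,post); (12,0,at); (13,0,at); (15,3,at); (16,3,at); (17,1,at)
step 2: rule r1; match: 0->5, 1->0, 2->1, 3->12; deleted nodes 12; deleted edges (12,0,at); added nodes 18; added edges (18,1,at); result: nodes: 0:pl, 1:pl, 3:pl, 5:x1, 7:x2, 13:m, 15:m, 16:m, 17:m, 18:m edges: (0,5,pre); (1,7,pre); (5,1,post); (7,0,post); (7,3,post); (13,0,at); (15,3,at); (16,3,at); (17,1,at); (18,1,at)
step 3: rule r1; match: 0->5, 1->0, 2->1, 3->13; deleted nodes 13; deleted edges (13,0,at); added nodes 19; added edges (19,1,at); result: nodes: 0:pl, 1:pl, 3:pl, 5:x1, 7:x2, 15:m, 16:m, 17:m, 18:m, 19:m edges: (0,5,pre); (1,7,pre); (5,1,post); (7,0,post); (7,3,post); (15,3,at); (16,3,at); (17,1,at); (18,1,at); (19,1,at)
final:
nodes: 0:pl, 1:pl, 3:pl, 5:x1, 7:x2, 15:m, 16:m, 17:m, 18:m, 19:m
edges: (0,5,pre); (1,7,pre); (5,1,post); (7,0,post); (7,3,post); (15,3,at); (16,3,at); (17,1,at); (18,1,at); (19,1,at)
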